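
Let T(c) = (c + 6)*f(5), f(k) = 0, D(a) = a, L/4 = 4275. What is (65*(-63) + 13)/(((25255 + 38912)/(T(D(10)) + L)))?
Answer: -23267400/21389 ≈ -1087.8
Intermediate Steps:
L = 17100 (L = 4*4275 = 17100)
T(c) = 0 (T(c) = (c + 6)*0 = (6 + c)*0 = 0)
(65*(-63) + 13)/(((25255 + 38912)/(T(D(10)) + L))) = (65*(-63) + 13)/(((25255 + 38912)/(0 + 17100))) = (-4095 + 13)/((64167/17100)) = -4082/(64167*(1/17100)) = -4082/21389/5700 = -4082*5700/21389 = -23267400/21389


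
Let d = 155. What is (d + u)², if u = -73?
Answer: 6724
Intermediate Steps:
(d + u)² = (155 - 73)² = 82² = 6724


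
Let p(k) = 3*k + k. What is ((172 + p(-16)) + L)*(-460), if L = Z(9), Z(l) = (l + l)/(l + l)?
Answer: -50140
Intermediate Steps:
Z(l) = 1 (Z(l) = (2*l)/((2*l)) = (2*l)*(1/(2*l)) = 1)
L = 1
p(k) = 4*k
((172 + p(-16)) + L)*(-460) = ((172 + 4*(-16)) + 1)*(-460) = ((172 - 64) + 1)*(-460) = (108 + 1)*(-460) = 109*(-460) = -50140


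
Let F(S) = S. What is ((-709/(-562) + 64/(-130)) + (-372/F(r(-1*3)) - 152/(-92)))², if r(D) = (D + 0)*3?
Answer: 12163211119728601/6353273124900 ≈ 1914.5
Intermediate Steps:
r(D) = 3*D (r(D) = D*3 = 3*D)
((-709/(-562) + 64/(-130)) + (-372/F(r(-1*3)) - 152/(-92)))² = ((-709/(-562) + 64/(-130)) + (-372/(3*(-1*3)) - 152/(-92)))² = ((-709*(-1/562) + 64*(-1/130)) + (-372/(3*(-3)) - 152*(-1/92)))² = ((709/562 - 32/65) + (-372/(-9) + 38/23))² = (28101/36530 + (-372*(-⅑) + 38/23))² = (28101/36530 + (124/3 + 38/23))² = (28101/36530 + 2966/69)² = (110286949/2520570)² = 12163211119728601/6353273124900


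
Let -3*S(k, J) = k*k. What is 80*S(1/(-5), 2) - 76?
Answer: -1156/15 ≈ -77.067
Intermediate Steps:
S(k, J) = -k²/3 (S(k, J) = -k*k/3 = -k²/3)
80*S(1/(-5), 2) - 76 = 80*(-(1/(-5))²/3) - 76 = 80*(-(-⅕)²/3) - 76 = 80*(-⅓*1/25) - 76 = 80*(-1/75) - 76 = -16/15 - 76 = -1156/15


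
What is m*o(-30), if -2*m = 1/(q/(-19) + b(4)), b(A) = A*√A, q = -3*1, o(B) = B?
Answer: 57/31 ≈ 1.8387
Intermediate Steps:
q = -3
b(A) = A^(3/2)
m = -19/310 (m = -1/(2*(-3/(-19) + 4^(3/2))) = -1/(2*(-3*(-1/19) + 8)) = -1/(2*(3/19 + 8)) = -1/(2*155/19) = -½*19/155 = -19/310 ≈ -0.061290)
m*o(-30) = -19/310*(-30) = 57/31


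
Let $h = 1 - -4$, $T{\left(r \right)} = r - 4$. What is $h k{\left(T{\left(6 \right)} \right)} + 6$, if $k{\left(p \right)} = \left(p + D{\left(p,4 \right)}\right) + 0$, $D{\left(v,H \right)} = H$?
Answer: $36$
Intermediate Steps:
$T{\left(r \right)} = -4 + r$ ($T{\left(r \right)} = r - 4 = -4 + r$)
$k{\left(p \right)} = 4 + p$ ($k{\left(p \right)} = \left(p + 4\right) + 0 = \left(4 + p\right) + 0 = 4 + p$)
$h = 5$ ($h = 1 + 4 = 5$)
$h k{\left(T{\left(6 \right)} \right)} + 6 = 5 \left(4 + \left(-4 + 6\right)\right) + 6 = 5 \left(4 + 2\right) + 6 = 5 \cdot 6 + 6 = 30 + 6 = 36$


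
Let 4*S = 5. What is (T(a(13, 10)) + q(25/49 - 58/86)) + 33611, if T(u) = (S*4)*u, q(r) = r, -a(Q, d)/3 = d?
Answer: 70501981/2107 ≈ 33461.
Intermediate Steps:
a(Q, d) = -3*d
S = 5/4 (S = (¼)*5 = 5/4 ≈ 1.2500)
T(u) = 5*u (T(u) = ((5/4)*4)*u = 5*u)
(T(a(13, 10)) + q(25/49 - 58/86)) + 33611 = (5*(-3*10) + (25/49 - 58/86)) + 33611 = (5*(-30) + (25*(1/49) - 58*1/86)) + 33611 = (-150 + (25/49 - 29/43)) + 33611 = (-150 - 346/2107) + 33611 = -316396/2107 + 33611 = 70501981/2107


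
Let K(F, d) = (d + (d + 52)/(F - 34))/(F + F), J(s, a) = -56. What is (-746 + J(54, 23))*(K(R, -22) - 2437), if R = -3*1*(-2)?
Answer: 164305339/84 ≈ 1.9560e+6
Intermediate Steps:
R = 6 (R = -3*(-2) = 6)
K(F, d) = (d + (52 + d)/(-34 + F))/(2*F) (K(F, d) = (d + (52 + d)/(-34 + F))/((2*F)) = (d + (52 + d)/(-34 + F))*(1/(2*F)) = (d + (52 + d)/(-34 + F))/(2*F))
(-746 + J(54, 23))*(K(R, -22) - 2437) = (-746 - 56)*((1/2)*(52 - 33*(-22) + 6*(-22))/(6*(-34 + 6)) - 2437) = -802*((1/2)*(1/6)*(52 + 726 - 132)/(-28) - 2437) = -802*((1/2)*(1/6)*(-1/28)*646 - 2437) = -802*(-323/168 - 2437) = -802*(-409739/168) = 164305339/84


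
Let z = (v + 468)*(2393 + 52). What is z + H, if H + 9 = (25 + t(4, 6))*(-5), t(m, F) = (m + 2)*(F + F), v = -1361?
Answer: -2183879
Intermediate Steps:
t(m, F) = 2*F*(2 + m) (t(m, F) = (2 + m)*(2*F) = 2*F*(2 + m))
z = -2183385 (z = (-1361 + 468)*(2393 + 52) = -893*2445 = -2183385)
H = -494 (H = -9 + (25 + 2*6*(2 + 4))*(-5) = -9 + (25 + 2*6*6)*(-5) = -9 + (25 + 72)*(-5) = -9 + 97*(-5) = -9 - 485 = -494)
z + H = -2183385 - 494 = -2183879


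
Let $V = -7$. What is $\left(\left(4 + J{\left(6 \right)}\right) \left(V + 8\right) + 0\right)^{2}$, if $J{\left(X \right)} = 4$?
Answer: $64$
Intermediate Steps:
$\left(\left(4 + J{\left(6 \right)}\right) \left(V + 8\right) + 0\right)^{2} = \left(\left(4 + 4\right) \left(-7 + 8\right) + 0\right)^{2} = \left(8 \cdot 1 + 0\right)^{2} = \left(8 + 0\right)^{2} = 8^{2} = 64$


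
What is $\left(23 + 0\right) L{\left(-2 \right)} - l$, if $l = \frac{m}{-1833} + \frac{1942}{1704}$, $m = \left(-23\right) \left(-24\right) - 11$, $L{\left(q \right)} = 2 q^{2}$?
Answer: $\frac{95345611}{520572} \approx 183.16$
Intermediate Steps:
$m = 541$ ($m = 552 - 11 = 541$)
$l = \frac{439637}{520572}$ ($l = \frac{541}{-1833} + \frac{1942}{1704} = 541 \left(- \frac{1}{1833}\right) + 1942 \cdot \frac{1}{1704} = - \frac{541}{1833} + \frac{971}{852} = \frac{439637}{520572} \approx 0.84453$)
$\left(23 + 0\right) L{\left(-2 \right)} - l = \left(23 + 0\right) 2 \left(-2\right)^{2} - \frac{439637}{520572} = 23 \cdot 2 \cdot 4 - \frac{439637}{520572} = 23 \cdot 8 - \frac{439637}{520572} = 184 - \frac{439637}{520572} = \frac{95345611}{520572}$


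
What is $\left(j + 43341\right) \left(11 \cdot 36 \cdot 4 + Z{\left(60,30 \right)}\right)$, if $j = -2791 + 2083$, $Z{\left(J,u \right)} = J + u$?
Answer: $71367642$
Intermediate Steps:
$j = -708$
$\left(j + 43341\right) \left(11 \cdot 36 \cdot 4 + Z{\left(60,30 \right)}\right) = \left(-708 + 43341\right) \left(11 \cdot 36 \cdot 4 + \left(60 + 30\right)\right) = 42633 \left(396 \cdot 4 + 90\right) = 42633 \left(1584 + 90\right) = 42633 \cdot 1674 = 71367642$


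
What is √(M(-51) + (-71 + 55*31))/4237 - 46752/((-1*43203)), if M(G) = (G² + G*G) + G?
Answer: 15584/14401 + √6785/4237 ≈ 1.1016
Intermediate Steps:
M(G) = G + 2*G² (M(G) = (G² + G²) + G = 2*G² + G = G + 2*G²)
√(M(-51) + (-71 + 55*31))/4237 - 46752/((-1*43203)) = √(-51*(1 + 2*(-51)) + (-71 + 55*31))/4237 - 46752/((-1*43203)) = √(-51*(1 - 102) + (-71 + 1705))*(1/4237) - 46752/(-43203) = √(-51*(-101) + 1634)*(1/4237) - 46752*(-1/43203) = √(5151 + 1634)*(1/4237) + 15584/14401 = √6785*(1/4237) + 15584/14401 = √6785/4237 + 15584/14401 = 15584/14401 + √6785/4237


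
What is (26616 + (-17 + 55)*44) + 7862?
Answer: 36150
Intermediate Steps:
(26616 + (-17 + 55)*44) + 7862 = (26616 + 38*44) + 7862 = (26616 + 1672) + 7862 = 28288 + 7862 = 36150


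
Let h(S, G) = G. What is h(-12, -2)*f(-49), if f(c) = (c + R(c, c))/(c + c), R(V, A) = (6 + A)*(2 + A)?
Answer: 1972/49 ≈ 40.245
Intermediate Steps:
R(V, A) = (2 + A)*(6 + A)
f(c) = (12 + c² + 9*c)/(2*c) (f(c) = (c + (12 + c² + 8*c))/(c + c) = (12 + c² + 9*c)/((2*c)) = (12 + c² + 9*c)*(1/(2*c)) = (12 + c² + 9*c)/(2*c))
h(-12, -2)*f(-49) = -2*(9/2 + (½)*(-49) + 6/(-49)) = -2*(9/2 - 49/2 + 6*(-1/49)) = -2*(9/2 - 49/2 - 6/49) = -2*(-986/49) = 1972/49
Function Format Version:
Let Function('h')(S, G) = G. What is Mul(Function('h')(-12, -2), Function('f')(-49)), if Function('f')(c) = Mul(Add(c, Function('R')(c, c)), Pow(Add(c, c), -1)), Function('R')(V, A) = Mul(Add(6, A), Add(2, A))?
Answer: Rational(1972, 49) ≈ 40.245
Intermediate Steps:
Function('R')(V, A) = Mul(Add(2, A), Add(6, A))
Function('f')(c) = Mul(Rational(1, 2), Pow(c, -1), Add(12, Pow(c, 2), Mul(9, c))) (Function('f')(c) = Mul(Add(c, Add(12, Pow(c, 2), Mul(8, c))), Pow(Add(c, c), -1)) = Mul(Add(12, Pow(c, 2), Mul(9, c)), Pow(Mul(2, c), -1)) = Mul(Add(12, Pow(c, 2), Mul(9, c)), Mul(Rational(1, 2), Pow(c, -1))) = Mul(Rational(1, 2), Pow(c, -1), Add(12, Pow(c, 2), Mul(9, c))))
Mul(Function('h')(-12, -2), Function('f')(-49)) = Mul(-2, Add(Rational(9, 2), Mul(Rational(1, 2), -49), Mul(6, Pow(-49, -1)))) = Mul(-2, Add(Rational(9, 2), Rational(-49, 2), Mul(6, Rational(-1, 49)))) = Mul(-2, Add(Rational(9, 2), Rational(-49, 2), Rational(-6, 49))) = Mul(-2, Rational(-986, 49)) = Rational(1972, 49)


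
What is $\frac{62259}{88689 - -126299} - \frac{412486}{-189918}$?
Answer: $\frac{50251822465}{20415045492} \approx 2.4615$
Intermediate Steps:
$\frac{62259}{88689 - -126299} - \frac{412486}{-189918} = \frac{62259}{88689 + 126299} - - \frac{206243}{94959} = \frac{62259}{214988} + \frac{206243}{94959} = \frac{50251822465}{20415045492}$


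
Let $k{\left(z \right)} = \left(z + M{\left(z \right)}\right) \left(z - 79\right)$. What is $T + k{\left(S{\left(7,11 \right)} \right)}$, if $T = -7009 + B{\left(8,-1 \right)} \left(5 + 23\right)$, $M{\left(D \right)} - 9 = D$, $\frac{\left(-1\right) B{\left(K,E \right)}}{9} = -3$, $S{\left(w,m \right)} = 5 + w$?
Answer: $-8464$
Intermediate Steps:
$B{\left(K,E \right)} = 27$ ($B{\left(K,E \right)} = \left(-9\right) \left(-3\right) = 27$)
$M{\left(D \right)} = 9 + D$
$T = -6253$ ($T = -7009 + 27 \left(5 + 23\right) = -7009 + 27 \cdot 28 = -7009 + 756 = -6253$)
$k{\left(z \right)} = \left(-79 + z\right) \left(9 + 2 z\right)$ ($k{\left(z \right)} = \left(z + \left(9 + z\right)\right) \left(z - 79\right) = \left(9 + 2 z\right) \left(-79 + z\right) = \left(-79 + z\right) \left(9 + 2 z\right)$)
$T + k{\left(S{\left(7,11 \right)} \right)} = -6253 - \left(711 - 2 \left(5 + 7\right)^{2} + 149 \left(5 + 7\right)\right) = -6253 - \left(2499 - 288\right) = -6253 - 2211 = -8464$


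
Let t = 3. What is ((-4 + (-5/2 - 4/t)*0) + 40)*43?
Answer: 1548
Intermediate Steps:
((-4 + (-5/2 - 4/t)*0) + 40)*43 = ((-4 + (-5/2 - 4/3)*0) + 40)*43 = ((-4 - 23/6*0) + 40)*43 = ((-4 + 0) + 40)*43 = (-4 + 40)*43 = 36*43 = 1548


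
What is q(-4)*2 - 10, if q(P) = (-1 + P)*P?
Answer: 30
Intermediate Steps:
q(P) = P*(-1 + P)
q(-4)*2 - 10 = -4*(-1 - 4)*2 - 10 = -4*(-5)*2 - 10 = 20*2 - 10 = 40 - 10 = 30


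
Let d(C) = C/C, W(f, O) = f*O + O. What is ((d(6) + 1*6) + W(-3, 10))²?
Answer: 169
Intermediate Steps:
W(f, O) = O + O*f (W(f, O) = O*f + O = O + O*f)
d(C) = 1
((d(6) + 1*6) + W(-3, 10))² = ((1 + 1*6) + 10*(1 - 3))² = ((1 + 6) + 10*(-2))² = (7 - 20)² = (-13)² = 169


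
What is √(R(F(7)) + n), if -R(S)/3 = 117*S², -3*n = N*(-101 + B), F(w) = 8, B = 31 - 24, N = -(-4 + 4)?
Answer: 24*I*√39 ≈ 149.88*I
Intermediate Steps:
N = 0 (N = -1*0 = 0)
B = 7
n = 0 (n = -0*(-101 + 7) = -0*(-94) = -⅓*0 = 0)
R(S) = -351*S²
√(R(F(7)) + n) = √(-351*8² + 0) = √(-351*64 + 0) = √(-22464 + 0) = √(-22464) = 24*I*√39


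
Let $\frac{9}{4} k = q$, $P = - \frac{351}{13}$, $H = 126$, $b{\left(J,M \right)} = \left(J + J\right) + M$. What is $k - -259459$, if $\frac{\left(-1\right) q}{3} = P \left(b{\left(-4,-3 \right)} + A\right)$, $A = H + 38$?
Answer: $264967$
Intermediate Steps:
$b{\left(J,M \right)} = M + 2 J$ ($b{\left(J,M \right)} = 2 J + M = M + 2 J$)
$A = 164$ ($A = 126 + 38 = 164$)
$P = -27$ ($P = \left(-351\right) \frac{1}{13} = -27$)
$q = 12393$ ($q = - 3 \left(- 27 \left(\left(-3 + 2 \left(-4\right)\right) + 164\right)\right) = - 3 \left(- 27 \left(\left(-3 - 8\right) + 164\right)\right) = - 3 \left(- 27 \left(-11 + 164\right)\right) = - 3 \left(\left(-27\right) 153\right) = \left(-3\right) \left(-4131\right) = 12393$)
$k = 5508$ ($k = \frac{4}{9} \cdot 12393 = 5508$)
$k - -259459 = 5508 - -259459 = 5508 + 259459 = 264967$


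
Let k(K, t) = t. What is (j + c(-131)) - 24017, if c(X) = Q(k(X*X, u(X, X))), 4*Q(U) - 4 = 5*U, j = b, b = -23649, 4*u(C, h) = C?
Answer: -763295/16 ≈ -47706.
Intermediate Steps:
u(C, h) = C/4
j = -23649
Q(U) = 1 + 5*U/4 (Q(U) = 1 + (5*U)/4 = 1 + 5*U/4)
c(X) = 1 + 5*X/16 (c(X) = 1 + 5*(X/4)/4 = 1 + 5*X/16)
(j + c(-131)) - 24017 = (-23649 + (1 + (5/16)*(-131))) - 24017 = (-23649 + (1 - 655/16)) - 24017 = (-23649 - 639/16) - 24017 = -379023/16 - 24017 = -763295/16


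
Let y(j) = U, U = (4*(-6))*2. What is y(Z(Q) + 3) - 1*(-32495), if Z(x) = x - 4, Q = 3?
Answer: 32447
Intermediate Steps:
Z(x) = -4 + x
U = -48 (U = -24*2 = -48)
y(j) = -48
y(Z(Q) + 3) - 1*(-32495) = -48 - 1*(-32495) = -48 + 32495 = 32447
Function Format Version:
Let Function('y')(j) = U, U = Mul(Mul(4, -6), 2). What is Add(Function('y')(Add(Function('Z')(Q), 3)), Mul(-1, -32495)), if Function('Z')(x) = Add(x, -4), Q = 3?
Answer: 32447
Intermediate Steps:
Function('Z')(x) = Add(-4, x)
U = -48 (U = Mul(-24, 2) = -48)
Function('y')(j) = -48
Add(Function('y')(Add(Function('Z')(Q), 3)), Mul(-1, -32495)) = Add(-48, Mul(-1, -32495)) = Add(-48, 32495) = 32447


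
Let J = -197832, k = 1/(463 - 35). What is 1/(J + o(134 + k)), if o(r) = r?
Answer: -428/84614743 ≈ -5.0582e-6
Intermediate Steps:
k = 1/428 ≈ 0.0023364
1/(J + o(134 + k)) = 1/(-197832 + (134 + 1/428)) = 1/(-197832 + 57353/428) = 1/(-84614743/428) = -428/84614743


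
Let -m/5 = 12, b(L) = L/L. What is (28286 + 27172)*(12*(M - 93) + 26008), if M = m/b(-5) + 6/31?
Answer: 41560447032/31 ≈ 1.3407e+9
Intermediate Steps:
b(L) = 1
m = -60 (m = -5*12 = -60)
M = -1854/31 (M = -60/1 + 6/31 = -60*1 + 6*(1/31) = -60 + 6/31 = -1854/31 ≈ -59.806)
(28286 + 27172)*(12*(M - 93) + 26008) = (28286 + 27172)*(12*(-1854/31 - 93) + 26008) = 55458*(12*(-4737/31) + 26008) = 55458*(-56844/31 + 26008) = 55458*(749404/31) = 41560447032/31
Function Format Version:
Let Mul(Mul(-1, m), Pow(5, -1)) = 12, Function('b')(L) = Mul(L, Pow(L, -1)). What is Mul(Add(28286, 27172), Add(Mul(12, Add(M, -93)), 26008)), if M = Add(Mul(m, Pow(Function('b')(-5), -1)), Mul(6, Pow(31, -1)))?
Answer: Rational(41560447032, 31) ≈ 1.3407e+9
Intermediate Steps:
Function('b')(L) = 1
m = -60 (m = Mul(-5, 12) = -60)
M = Rational(-1854, 31) (M = Add(Mul(-60, Pow(1, -1)), Mul(6, Pow(31, -1))) = Add(Mul(-60, 1), Mul(6, Rational(1, 31))) = Add(-60, Rational(6, 31)) = Rational(-1854, 31) ≈ -59.806)
Mul(Add(28286, 27172), Add(Mul(12, Add(M, -93)), 26008)) = Mul(Add(28286, 27172), Add(Mul(12, Add(Rational(-1854, 31), -93)), 26008)) = Mul(55458, Add(Mul(12, Rational(-4737, 31)), 26008)) = Mul(55458, Add(Rational(-56844, 31), 26008)) = Mul(55458, Rational(749404, 31)) = Rational(41560447032, 31)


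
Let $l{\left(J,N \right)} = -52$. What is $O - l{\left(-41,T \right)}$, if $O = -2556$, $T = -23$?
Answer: $-2504$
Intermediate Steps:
$O - l{\left(-41,T \right)} = -2556 - -52 = -2556 + 52 = -2504$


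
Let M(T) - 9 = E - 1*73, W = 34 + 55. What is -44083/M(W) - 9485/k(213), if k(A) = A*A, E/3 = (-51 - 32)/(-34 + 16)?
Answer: 11997154777/13656069 ≈ 878.52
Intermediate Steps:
W = 89
E = 83/6 (E = 3*((-51 - 32)/(-34 + 16)) = 3*(-83/(-18)) = 3*(-83*(-1/18)) = 3*(83/18) = 83/6 ≈ 13.833)
M(T) = -301/6 (M(T) = 9 + (83/6 - 1*73) = 9 + (83/6 - 73) = 9 - 355/6 = -301/6)
k(A) = A²
-44083/M(W) - 9485/k(213) = -44083/(-301/6) - 9485/(213²) = -44083*(-6/301) - 9485/45369 = 264498/301 - 9485*1/45369 = 264498/301 - 9485/45369 = 11997154777/13656069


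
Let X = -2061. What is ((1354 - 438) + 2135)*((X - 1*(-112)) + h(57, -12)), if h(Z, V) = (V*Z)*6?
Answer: -18467703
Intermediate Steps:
h(Z, V) = 6*V*Z
((1354 - 438) + 2135)*((X - 1*(-112)) + h(57, -12)) = ((1354 - 438) + 2135)*((-2061 - 1*(-112)) + 6*(-12)*57) = (916 + 2135)*((-2061 + 112) - 4104) = 3051*(-1949 - 4104) = 3051*(-6053) = -18467703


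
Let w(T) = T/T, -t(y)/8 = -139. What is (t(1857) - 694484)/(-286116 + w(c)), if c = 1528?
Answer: 693372/286115 ≈ 2.4234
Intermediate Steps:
t(y) = 1112 (t(y) = -8*(-139) = 1112)
w(T) = 1
(t(1857) - 694484)/(-286116 + w(c)) = (1112 - 694484)/(-286116 + 1) = -693372/(-286115) = -693372*(-1/286115) = 693372/286115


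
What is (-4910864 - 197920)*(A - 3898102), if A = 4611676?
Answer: -3645495434016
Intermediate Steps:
(-4910864 - 197920)*(A - 3898102) = (-4910864 - 197920)*(4611676 - 3898102) = -5108784*713574 = -3645495434016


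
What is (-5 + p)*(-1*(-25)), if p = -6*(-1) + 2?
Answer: 75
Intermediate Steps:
p = 8 (p = 6 + 2 = 8)
(-5 + p)*(-1*(-25)) = (-5 + 8)*(-1*(-25)) = 3*25 = 75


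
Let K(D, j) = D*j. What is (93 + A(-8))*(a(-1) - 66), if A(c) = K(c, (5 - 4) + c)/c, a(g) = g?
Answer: -5762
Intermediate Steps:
A(c) = 1 + c (A(c) = (c*((5 - 4) + c))/c = (c*(1 + c))/c = 1 + c)
(93 + A(-8))*(a(-1) - 66) = (93 + (1 - 8))*(-1 - 66) = (93 - 7)*(-67) = 86*(-67) = -5762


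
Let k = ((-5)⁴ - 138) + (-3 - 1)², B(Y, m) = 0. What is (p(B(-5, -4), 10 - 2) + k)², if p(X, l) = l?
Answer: 261121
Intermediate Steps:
k = 503 (k = (625 - 138) + (-4)² = 487 + 16 = 503)
(p(B(-5, -4), 10 - 2) + k)² = ((10 - 2) + 503)² = (8 + 503)² = 511² = 261121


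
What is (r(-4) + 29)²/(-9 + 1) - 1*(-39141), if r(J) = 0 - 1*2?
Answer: 312399/8 ≈ 39050.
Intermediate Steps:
r(J) = -2 (r(J) = 0 - 2 = -2)
(r(-4) + 29)²/(-9 + 1) - 1*(-39141) = (-2 + 29)²/(-9 + 1) - 1*(-39141) = 27²/(-8) + 39141 = -⅛*729 + 39141 = -729/8 + 39141 = 312399/8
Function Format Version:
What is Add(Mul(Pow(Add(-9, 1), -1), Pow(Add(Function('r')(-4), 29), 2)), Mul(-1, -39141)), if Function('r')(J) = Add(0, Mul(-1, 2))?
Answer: Rational(312399, 8) ≈ 39050.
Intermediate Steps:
Function('r')(J) = -2 (Function('r')(J) = Add(0, -2) = -2)
Add(Mul(Pow(Add(-9, 1), -1), Pow(Add(Function('r')(-4), 29), 2)), Mul(-1, -39141)) = Add(Mul(Pow(Add(-9, 1), -1), Pow(Add(-2, 29), 2)), Mul(-1, -39141)) = Add(Mul(Pow(-8, -1), Pow(27, 2)), 39141) = Add(Mul(Rational(-1, 8), 729), 39141) = Add(Rational(-729, 8), 39141) = Rational(312399, 8)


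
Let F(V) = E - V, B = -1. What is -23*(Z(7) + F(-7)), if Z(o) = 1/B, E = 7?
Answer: -299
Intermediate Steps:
F(V) = 7 - V
Z(o) = -1 (Z(o) = 1/(-1) = -1)
-23*(Z(7) + F(-7)) = -23*(-1 + (7 - 1*(-7))) = -23*(-1 + (7 + 7)) = -23*(-1 + 14) = -23*13 = -299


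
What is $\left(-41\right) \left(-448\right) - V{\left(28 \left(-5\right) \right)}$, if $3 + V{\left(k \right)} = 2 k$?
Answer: $18651$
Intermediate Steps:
$V{\left(k \right)} = -3 + 2 k$
$\left(-41\right) \left(-448\right) - V{\left(28 \left(-5\right) \right)} = \left(-41\right) \left(-448\right) - \left(-3 + 2 \cdot 28 \left(-5\right)\right) = 18368 - \left(-3 + 2 \left(-140\right)\right) = 18368 - \left(-3 - 280\right) = 18368 - -283 = 18368 + 283 = 18651$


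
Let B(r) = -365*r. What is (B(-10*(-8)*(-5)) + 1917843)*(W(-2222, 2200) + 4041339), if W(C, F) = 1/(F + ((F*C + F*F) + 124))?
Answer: 384305595843317209/46076 ≈ 8.3407e+12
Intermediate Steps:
W(C, F) = 1/(124 + F + F**2 + C*F) (W(C, F) = 1/(F + ((C*F + F**2) + 124)) = 1/(F + ((F**2 + C*F) + 124)) = 1/(F + (124 + F**2 + C*F)) = 1/(124 + F + F**2 + C*F))
(B(-10*(-8)*(-5)) + 1917843)*(W(-2222, 2200) + 4041339) = (-365*(-10*(-8))*(-5) + 1917843)*(1/(124 + 2200 + 2200**2 - 2222*2200) + 4041339) = (-29200*(-5) + 1917843)*(1/(124 + 2200 + 4840000 - 4888400) + 4041339) = (-365*(-400) + 1917843)*(1/(-46076) + 4041339) = (146000 + 1917843)*(-1/46076 + 4041339) = 2063843*(186208735763/46076) = 384305595843317209/46076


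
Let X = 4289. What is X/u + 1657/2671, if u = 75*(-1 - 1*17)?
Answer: -9218969/3605850 ≈ -2.5567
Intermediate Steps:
u = -1350 (u = 75*(-1 - 17) = 75*(-18) = -1350)
X/u + 1657/2671 = 4289/(-1350) + 1657/2671 = 4289*(-1/1350) + 1657*(1/2671) = -4289/1350 + 1657/2671 = -9218969/3605850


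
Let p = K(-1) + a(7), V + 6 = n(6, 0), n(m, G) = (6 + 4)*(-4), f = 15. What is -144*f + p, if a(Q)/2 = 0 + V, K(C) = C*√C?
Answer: -2252 - I ≈ -2252.0 - 1.0*I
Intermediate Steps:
K(C) = C^(3/2)
n(m, G) = -40 (n(m, G) = 10*(-4) = -40)
V = -46 (V = -6 - 40 = -46)
a(Q) = -92 (a(Q) = 2*(0 - 46) = 2*(-46) = -92)
p = -92 - I (p = (-1)^(3/2) - 92 = -I - 92 = -92 - I ≈ -92.0 - 1.0*I)
-144*f + p = -144*15 + (-92 - I) = -2160 + (-92 - I) = -2252 - I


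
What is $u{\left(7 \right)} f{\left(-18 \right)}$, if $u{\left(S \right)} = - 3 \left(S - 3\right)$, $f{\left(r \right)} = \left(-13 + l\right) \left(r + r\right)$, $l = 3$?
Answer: $-4320$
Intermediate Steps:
$f{\left(r \right)} = - 20 r$ ($f{\left(r \right)} = \left(-13 + 3\right) \left(r + r\right) = - 10 \cdot 2 r = - 20 r$)
$u{\left(S \right)} = 9 - 3 S$ ($u{\left(S \right)} = - 3 \left(-3 + S\right) = 9 - 3 S$)
$u{\left(7 \right)} f{\left(-18 \right)} = \left(9 - 21\right) \left(\left(-20\right) \left(-18\right)\right) = \left(9 - 21\right) 360 = \left(-12\right) 360 = -4320$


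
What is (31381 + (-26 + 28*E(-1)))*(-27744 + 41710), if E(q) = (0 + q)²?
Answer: 438294978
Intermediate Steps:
E(q) = q²
(31381 + (-26 + 28*E(-1)))*(-27744 + 41710) = (31381 + (-26 + 28*(-1)²))*(-27744 + 41710) = (31381 + (-26 + 28*1))*13966 = (31381 + (-26 + 28))*13966 = (31381 + 2)*13966 = 31383*13966 = 438294978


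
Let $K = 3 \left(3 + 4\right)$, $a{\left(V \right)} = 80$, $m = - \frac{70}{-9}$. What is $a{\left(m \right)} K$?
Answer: $1680$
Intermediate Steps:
$m = \frac{70}{9}$ ($m = \left(-70\right) \left(- \frac{1}{9}\right) = \frac{70}{9} \approx 7.7778$)
$K = 21$ ($K = 3 \cdot 7 = 21$)
$a{\left(m \right)} K = 80 \cdot 21 = 1680$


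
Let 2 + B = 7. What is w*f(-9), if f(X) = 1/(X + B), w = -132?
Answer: 33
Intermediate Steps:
B = 5 (B = -2 + 7 = 5)
f(X) = 1/(5 + X) (f(X) = 1/(X + 5) = 1/(5 + X))
w*f(-9) = -132/(5 - 9) = -132/(-4) = -132*(-¼) = 33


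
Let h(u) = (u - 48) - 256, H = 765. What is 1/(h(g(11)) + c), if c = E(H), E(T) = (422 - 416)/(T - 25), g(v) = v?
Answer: -370/108407 ≈ -0.0034131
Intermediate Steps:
E(T) = 6/(-25 + T)
c = 3/370 (c = 6/(-25 + 765) = 6/740 = 6*(1/740) = 3/370 ≈ 0.0081081)
h(u) = -304 + u (h(u) = (-48 + u) - 256 = -304 + u)
1/(h(g(11)) + c) = 1/((-304 + 11) + 3/370) = 1/(-293 + 3/370) = 1/(-108407/370) = -370/108407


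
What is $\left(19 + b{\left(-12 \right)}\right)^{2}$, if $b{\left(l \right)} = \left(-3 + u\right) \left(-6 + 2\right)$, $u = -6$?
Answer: $3025$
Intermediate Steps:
$b{\left(l \right)} = 36$ ($b{\left(l \right)} = \left(-3 - 6\right) \left(-6 + 2\right) = \left(-9\right) \left(-4\right) = 36$)
$\left(19 + b{\left(-12 \right)}\right)^{2} = \left(19 + 36\right)^{2} = 55^{2} = 3025$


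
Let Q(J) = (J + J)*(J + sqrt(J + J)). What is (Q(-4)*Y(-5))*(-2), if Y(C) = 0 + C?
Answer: 320 - 160*I*sqrt(2) ≈ 320.0 - 226.27*I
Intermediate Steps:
Y(C) = C
Q(J) = 2*J*(J + sqrt(2)*sqrt(J)) (Q(J) = (2*J)*(J + sqrt(2*J)) = (2*J)*(J + sqrt(2)*sqrt(J)) = 2*J*(J + sqrt(2)*sqrt(J)))
(Q(-4)*Y(-5))*(-2) = ((2*(-4)**2 + 2*sqrt(2)*(-4)**(3/2))*(-5))*(-2) = ((2*16 + 2*sqrt(2)*(-8*I))*(-5))*(-2) = ((32 - 16*I*sqrt(2))*(-5))*(-2) = (-160 + 80*I*sqrt(2))*(-2) = 320 - 160*I*sqrt(2)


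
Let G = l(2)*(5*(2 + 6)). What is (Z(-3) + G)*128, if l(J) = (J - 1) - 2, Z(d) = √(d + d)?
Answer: -5120 + 128*I*√6 ≈ -5120.0 + 313.53*I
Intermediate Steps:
Z(d) = √2*√d (Z(d) = √(2*d) = √2*√d)
l(J) = -3 + J (l(J) = (-1 + J) - 2 = -3 + J)
G = -40 (G = (-3 + 2)*(5*(2 + 6)) = -5*8 = -1*40 = -40)
(Z(-3) + G)*128 = (√2*√(-3) - 40)*128 = (√2*(I*√3) - 40)*128 = (I*√6 - 40)*128 = (-40 + I*√6)*128 = -5120 + 128*I*√6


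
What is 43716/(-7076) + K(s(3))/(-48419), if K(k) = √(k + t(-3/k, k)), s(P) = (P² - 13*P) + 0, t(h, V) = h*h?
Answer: -10929/1769 - I*√2999/484190 ≈ -6.1781 - 0.0001131*I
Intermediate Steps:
t(h, V) = h²
s(P) = P² - 13*P
K(k) = √(k + 9/k²) (K(k) = √(k + (-3/k)²) = √(k + 9/k²))
43716/(-7076) + K(s(3))/(-48419) = 43716/(-7076) + √(3*(-13 + 3) + 9/(3*(-13 + 3))²)/(-48419) = 43716*(-1/7076) + √(3*(-10) + 9/(3*(-10))²)*(-1/48419) = -10929/1769 + √(-30 + 9/(-30)²)*(-1/48419) = -10929/1769 + √(-30 + 9*(1/900))*(-1/48419) = -10929/1769 + √(-30 + 1/100)*(-1/48419) = -10929/1769 + √(-2999/100)*(-1/48419) = -10929/1769 + (I*√2999/10)*(-1/48419) = -10929/1769 - I*√2999/484190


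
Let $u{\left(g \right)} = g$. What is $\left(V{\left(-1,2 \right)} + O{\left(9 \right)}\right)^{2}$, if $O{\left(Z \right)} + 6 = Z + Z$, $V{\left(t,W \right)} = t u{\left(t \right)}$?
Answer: $169$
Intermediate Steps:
$V{\left(t,W \right)} = t^{2}$ ($V{\left(t,W \right)} = t t = t^{2}$)
$O{\left(Z \right)} = -6 + 2 Z$ ($O{\left(Z \right)} = -6 + \left(Z + Z\right) = -6 + 2 Z$)
$\left(V{\left(-1,2 \right)} + O{\left(9 \right)}\right)^{2} = \left(\left(-1\right)^{2} + \left(-6 + 2 \cdot 9\right)\right)^{2} = \left(1 + \left(-6 + 18\right)\right)^{2} = \left(1 + 12\right)^{2} = 13^{2} = 169$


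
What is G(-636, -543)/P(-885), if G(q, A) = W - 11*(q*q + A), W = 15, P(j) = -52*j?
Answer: -370289/3835 ≈ -96.555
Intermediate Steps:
G(q, A) = 15 - 11*A - 11*q**2 (G(q, A) = 15 - 11*(q*q + A) = 15 - 11*(q**2 + A) = 15 - 11*(A + q**2) = 15 + (-11*A - 11*q**2) = 15 - 11*A - 11*q**2)
G(-636, -543)/P(-885) = (15 - 11*(-543) - 11*(-636)**2)/((-52*(-885))) = (15 + 5973 - 11*404496)/46020 = (15 + 5973 - 4449456)*(1/46020) = -4443468*1/46020 = -370289/3835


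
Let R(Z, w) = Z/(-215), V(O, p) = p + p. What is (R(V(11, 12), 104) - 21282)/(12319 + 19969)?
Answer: -2287827/3470960 ≈ -0.65913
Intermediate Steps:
V(O, p) = 2*p
R(Z, w) = -Z/215 (R(Z, w) = Z*(-1/215) = -Z/215)
(R(V(11, 12), 104) - 21282)/(12319 + 19969) = (-2*12/215 - 21282)/(12319 + 19969) = (-1/215*24 - 21282)/32288 = (-24/215 - 21282)*(1/32288) = -4575654/215*1/32288 = -2287827/3470960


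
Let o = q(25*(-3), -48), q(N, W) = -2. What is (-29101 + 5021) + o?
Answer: -24082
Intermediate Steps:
o = -2
(-29101 + 5021) + o = (-29101 + 5021) - 2 = -24080 - 2 = -24082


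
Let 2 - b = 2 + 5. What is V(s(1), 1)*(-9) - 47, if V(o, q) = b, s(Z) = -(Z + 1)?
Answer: -2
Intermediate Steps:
b = -5 (b = 2 - (2 + 5) = 2 - 1*7 = 2 - 7 = -5)
s(Z) = -1 - Z (s(Z) = -(1 + Z) = -1 - Z)
V(o, q) = -5
V(s(1), 1)*(-9) - 47 = -5*(-9) - 47 = 45 - 47 = -2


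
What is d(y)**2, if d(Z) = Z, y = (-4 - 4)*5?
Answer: 1600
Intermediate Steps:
y = -40 (y = -8*5 = -40)
d(y)**2 = (-40)**2 = 1600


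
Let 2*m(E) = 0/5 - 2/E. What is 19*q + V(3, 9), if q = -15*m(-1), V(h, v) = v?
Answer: -276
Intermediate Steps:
m(E) = -1/E (m(E) = (0/5 - 2/E)/2 = (0*(⅕) - 2/E)/2 = (0 - 2/E)/2 = (-2/E)/2 = -1/E)
q = -15 (q = -(-15)/(-1) = -(-15)*(-1) = -15*1 = -15)
19*q + V(3, 9) = 19*(-15) + 9 = -285 + 9 = -276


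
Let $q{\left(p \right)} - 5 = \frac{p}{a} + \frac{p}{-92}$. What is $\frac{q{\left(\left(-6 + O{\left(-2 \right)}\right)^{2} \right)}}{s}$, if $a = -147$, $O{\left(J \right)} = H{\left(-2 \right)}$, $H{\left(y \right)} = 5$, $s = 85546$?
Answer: $\frac{67381}{1156924104} \approx 5.8241 \cdot 10^{-5}$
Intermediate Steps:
$O{\left(J \right)} = 5$
$q{\left(p \right)} = 5 - \frac{239 p}{13524}$ ($q{\left(p \right)} = 5 + \left(\frac{p}{-147} + \frac{p}{-92}\right) = 5 + \left(p \left(- \frac{1}{147}\right) + p \left(- \frac{1}{92}\right)\right) = 5 - \frac{239 p}{13524}$)
$\frac{q{\left(\left(-6 + O{\left(-2 \right)}\right)^{2} \right)}}{s} = \frac{5 - \frac{239 \left(-6 + 5\right)^{2}}{13524}}{85546} = \left(5 - \frac{239 \left(-1\right)^{2}}{13524}\right) \frac{1}{85546} = \left(5 - \frac{239}{13524}\right) \frac{1}{85546} = \frac{67381}{13524} \cdot \frac{1}{85546} = \frac{67381}{1156924104}$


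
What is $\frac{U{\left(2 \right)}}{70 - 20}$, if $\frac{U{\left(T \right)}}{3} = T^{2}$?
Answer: $\frac{6}{25} \approx 0.24$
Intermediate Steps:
$U{\left(T \right)} = 3 T^{2}$
$\frac{U{\left(2 \right)}}{70 - 20} = \frac{3 \cdot 2^{2}}{70 - 20} = \frac{3 \cdot 4}{50} = 12 \cdot \frac{1}{50} = \frac{6}{25}$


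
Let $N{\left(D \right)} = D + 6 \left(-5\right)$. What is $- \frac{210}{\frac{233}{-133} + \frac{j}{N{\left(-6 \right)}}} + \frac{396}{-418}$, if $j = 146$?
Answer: $\frac{9301806}{264157} \approx 35.213$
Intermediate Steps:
$N{\left(D \right)} = -30 + D$ ($N{\left(D \right)} = D - 30 = -30 + D$)
$- \frac{210}{\frac{233}{-133} + \frac{j}{N{\left(-6 \right)}}} + \frac{396}{-418} = - \frac{210}{\frac{233}{-133} + \frac{146}{-30 - 6}} + \frac{396}{-418} = - \frac{210}{233 \left(- \frac{1}{133}\right) + \frac{146}{-36}} + 396 \left(- \frac{1}{418}\right) = - \frac{210}{- \frac{233}{133} + 146 \left(- \frac{1}{36}\right)} - \frac{18}{19} = - \frac{210}{- \frac{233}{133} - \frac{73}{18}} - \frac{18}{19} = - \frac{210}{- \frac{13903}{2394}} - \frac{18}{19} = \left(-210\right) \left(- \frac{2394}{13903}\right) - \frac{18}{19} = \frac{502740}{13903} - \frac{18}{19} = \frac{9301806}{264157}$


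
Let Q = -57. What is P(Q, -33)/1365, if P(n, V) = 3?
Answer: 1/455 ≈ 0.0021978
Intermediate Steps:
P(Q, -33)/1365 = 3/1365 = 3*(1/1365) = 1/455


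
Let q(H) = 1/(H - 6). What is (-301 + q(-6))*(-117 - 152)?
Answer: 971897/12 ≈ 80991.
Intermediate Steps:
q(H) = 1/(-6 + H)
(-301 + q(-6))*(-117 - 152) = (-301 + 1/(-6 - 6))*(-117 - 152) = (-301 + 1/(-12))*(-269) = (-301 - 1/12)*(-269) = -3613/12*(-269) = 971897/12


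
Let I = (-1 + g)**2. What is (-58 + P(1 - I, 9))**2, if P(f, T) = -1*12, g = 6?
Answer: 4900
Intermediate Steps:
I = 25 (I = (-1 + 6)**2 = 5**2 = 25)
P(f, T) = -12
(-58 + P(1 - I, 9))**2 = (-58 - 12)**2 = (-70)**2 = 4900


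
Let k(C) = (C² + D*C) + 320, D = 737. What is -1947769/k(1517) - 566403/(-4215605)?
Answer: -6274131513131/14415843050990 ≈ -0.43522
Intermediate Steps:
k(C) = 320 + C² + 737*C (k(C) = (C² + 737*C) + 320 = 320 + C² + 737*C)
-1947769/k(1517) - 566403/(-4215605) = -1947769/(320 + 1517² + 737*1517) - 566403/(-4215605) = -1947769/(320 + 2301289 + 1118029) - 566403*(-1/4215605) = -1947769/3419638 + 566403/4215605 = -6274131513131/14415843050990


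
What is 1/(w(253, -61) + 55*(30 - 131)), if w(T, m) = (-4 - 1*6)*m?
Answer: -1/4945 ≈ -0.00020222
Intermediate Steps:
w(T, m) = -10*m (w(T, m) = (-4 - 6)*m = -10*m)
1/(w(253, -61) + 55*(30 - 131)) = 1/(-10*(-61) + 55*(30 - 131)) = 1/(610 + 55*(-101)) = 1/(610 - 5555) = 1/(-4945) = -1/4945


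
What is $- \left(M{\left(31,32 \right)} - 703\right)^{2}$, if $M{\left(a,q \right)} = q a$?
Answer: $-83521$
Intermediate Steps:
$M{\left(a,q \right)} = a q$
$- \left(M{\left(31,32 \right)} - 703\right)^{2} = - \left(31 \cdot 32 - 703\right)^{2} = - \left(992 - 703\right)^{2} = - 289^{2} = \left(-1\right) 83521 = -83521$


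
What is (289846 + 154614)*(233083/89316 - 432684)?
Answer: -4294080405443015/22329 ≈ -1.9231e+11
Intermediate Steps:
(289846 + 154614)*(233083/89316 - 432684) = 444460*(233083*(1/89316) - 432684) = 444460*(233083/89316 - 432684) = 444460*(-38645371061/89316) = -4294080405443015/22329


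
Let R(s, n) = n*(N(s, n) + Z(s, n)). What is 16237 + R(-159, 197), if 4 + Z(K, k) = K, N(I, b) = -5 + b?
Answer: 21950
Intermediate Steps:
Z(K, k) = -4 + K
R(s, n) = n*(-9 + n + s) (R(s, n) = n*((-5 + n) + (-4 + s)) = n*(-9 + n + s))
16237 + R(-159, 197) = 16237 + 197*(-9 + 197 - 159) = 16237 + 197*29 = 16237 + 5713 = 21950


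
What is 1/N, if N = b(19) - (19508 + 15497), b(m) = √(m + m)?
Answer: -35005/1225349987 - √38/1225349987 ≈ -2.8572e-5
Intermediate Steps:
b(m) = √2*√m (b(m) = √(2*m) = √2*√m)
N = -35005 + √38 (N = √2*√19 - (19508 + 15497) = √38 - 1*35005 = √38 - 35005 = -35005 + √38 ≈ -34999.)
1/N = 1/(-35005 + √38)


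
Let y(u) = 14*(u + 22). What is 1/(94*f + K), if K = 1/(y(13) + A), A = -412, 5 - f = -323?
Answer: 78/2404897 ≈ 3.2434e-5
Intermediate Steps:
f = 328 (f = 5 - 1*(-323) = 5 + 323 = 328)
y(u) = 308 + 14*u (y(u) = 14*(22 + u) = 308 + 14*u)
K = 1/78 (K = 1/((308 + 14*13) - 412) = 1/((308 + 182) - 412) = 1/(490 - 412) = 1/78 ≈ 0.012821)
1/(94*f + K) = 1/(94*328 + 1/78) = 1/(30832 + 1/78) = 1/(2404897/78) = 78/2404897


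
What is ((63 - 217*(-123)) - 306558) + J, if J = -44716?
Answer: -324520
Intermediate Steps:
((63 - 217*(-123)) - 306558) + J = ((63 - 217*(-123)) - 306558) - 44716 = ((63 + 26691) - 306558) - 44716 = (26754 - 306558) - 44716 = -279804 - 44716 = -324520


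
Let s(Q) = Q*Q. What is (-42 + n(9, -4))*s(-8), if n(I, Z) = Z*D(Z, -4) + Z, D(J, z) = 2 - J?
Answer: -4480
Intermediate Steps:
n(I, Z) = Z + Z*(2 - Z) (n(I, Z) = Z*(2 - Z) + Z = Z + Z*(2 - Z))
s(Q) = Q²
(-42 + n(9, -4))*s(-8) = (-42 - 4*(3 - 1*(-4)))*(-8)² = (-42 - 4*(3 + 4))*64 = (-42 - 4*7)*64 = (-42 - 28)*64 = -70*64 = -4480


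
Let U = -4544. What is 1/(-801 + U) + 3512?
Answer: 18771639/5345 ≈ 3512.0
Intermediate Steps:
1/(-801 + U) + 3512 = 1/(-801 - 4544) + 3512 = 1/(-5345) + 3512 = -1/5345 + 3512 = 18771639/5345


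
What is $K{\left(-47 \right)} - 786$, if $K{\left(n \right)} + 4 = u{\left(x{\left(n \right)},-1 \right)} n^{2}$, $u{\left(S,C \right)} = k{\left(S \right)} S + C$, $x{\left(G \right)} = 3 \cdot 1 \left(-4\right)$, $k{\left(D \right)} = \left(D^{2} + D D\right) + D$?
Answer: $-7319207$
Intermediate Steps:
$k{\left(D \right)} = D + 2 D^{2}$ ($k{\left(D \right)} = \left(D^{2} + D^{2}\right) + D = 2 D^{2} + D = D + 2 D^{2}$)
$x{\left(G \right)} = -12$ ($x{\left(G \right)} = 3 \left(-4\right) = -12$)
$u{\left(S,C \right)} = C + S^{2} \left(1 + 2 S\right)$ ($u{\left(S,C \right)} = S \left(1 + 2 S\right) S + C = S^{2} \left(1 + 2 S\right) + C = C + S^{2} \left(1 + 2 S\right)$)
$K{\left(n \right)} = -4 - 3313 n^{2}$ ($K{\left(n \right)} = -4 + \left(-1 + \left(-12\right)^{2} \left(1 + 2 \left(-12\right)\right)\right) n^{2} = -4 + \left(-1 + 144 \left(1 - 24\right)\right) n^{2} = -4 + \left(-1 + 144 \left(-23\right)\right) n^{2} = -4 + \left(-1 - 3312\right) n^{2} = -4 - 3313 n^{2}$)
$K{\left(-47 \right)} - 786 = \left(-4 - 3313 \left(-47\right)^{2}\right) - 786 = \left(-4 - 7318417\right) - 786 = -7318421 - 786 = -7319207$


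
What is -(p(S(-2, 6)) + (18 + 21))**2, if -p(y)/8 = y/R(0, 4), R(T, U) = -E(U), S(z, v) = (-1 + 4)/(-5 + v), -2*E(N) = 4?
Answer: -729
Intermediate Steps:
E(N) = -2 (E(N) = -1/2*4 = -2)
S(z, v) = 3/(-5 + v)
R(T, U) = 2 (R(T, U) = -1*(-2) = 2)
p(y) = -4*y (p(y) = -8*y/2 = -4*y)
-(p(S(-2, 6)) + (18 + 21))**2 = -(-12/(-5 + 6) + (18 + 21))**2 = -(-12/1 + 39)**2 = -(-12 + 39)**2 = -1*27**2 = -1*729 = -729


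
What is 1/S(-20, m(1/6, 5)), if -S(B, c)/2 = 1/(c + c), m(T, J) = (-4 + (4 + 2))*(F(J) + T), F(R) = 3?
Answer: -19/3 ≈ -6.3333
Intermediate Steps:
m(T, J) = 6 + 2*T (m(T, J) = (-4 + (4 + 2))*(3 + T) = (-4 + 6)*(3 + T) = 2*(3 + T) = 6 + 2*T)
S(B, c) = -1/c (S(B, c) = -2/(c + c) = -2*1/(2*c) = -1/c)
1/S(-20, m(1/6, 5)) = 1/(-1/(6 + 2/6)) = 1/(-1/(6 + 2*(⅙))) = 1/(-1/(6 + ⅓)) = 1/(-1/19/3) = 1/(-1*3/19) = 1/(-3/19) = -19/3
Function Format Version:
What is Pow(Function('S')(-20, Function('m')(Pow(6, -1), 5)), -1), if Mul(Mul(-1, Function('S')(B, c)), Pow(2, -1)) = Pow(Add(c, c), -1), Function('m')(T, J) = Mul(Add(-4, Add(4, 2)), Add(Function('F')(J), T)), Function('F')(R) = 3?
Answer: Rational(-19, 3) ≈ -6.3333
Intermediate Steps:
Function('m')(T, J) = Add(6, Mul(2, T)) (Function('m')(T, J) = Mul(Add(-4, Add(4, 2)), Add(3, T)) = Mul(Add(-4, 6), Add(3, T)) = Mul(2, Add(3, T)) = Add(6, Mul(2, T)))
Function('S')(B, c) = Mul(-1, Pow(c, -1)) (Function('S')(B, c) = Mul(-2, Pow(Add(c, c), -1)) = Mul(-2, Pow(Mul(2, c), -1)) = Mul(-2, Mul(Rational(1, 2), Pow(c, -1))) = Mul(-1, Pow(c, -1)))
Pow(Function('S')(-20, Function('m')(Pow(6, -1), 5)), -1) = Pow(Mul(-1, Pow(Add(6, Mul(2, Pow(6, -1))), -1)), -1) = Pow(Mul(-1, Pow(Add(6, Mul(2, Rational(1, 6))), -1)), -1) = Pow(Mul(-1, Pow(Add(6, Rational(1, 3)), -1)), -1) = Pow(Mul(-1, Pow(Rational(19, 3), -1)), -1) = Pow(Mul(-1, Rational(3, 19)), -1) = Pow(Rational(-3, 19), -1) = Rational(-19, 3)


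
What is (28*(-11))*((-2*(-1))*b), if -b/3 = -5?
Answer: -9240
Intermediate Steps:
b = 15 (b = -3*(-5) = 15)
(28*(-11))*((-2*(-1))*b) = (28*(-11))*(-2*(-1)*15) = -616*15 = -308*30 = -9240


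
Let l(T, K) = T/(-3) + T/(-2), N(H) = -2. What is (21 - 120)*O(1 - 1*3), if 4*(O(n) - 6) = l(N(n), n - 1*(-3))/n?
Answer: -4587/8 ≈ -573.38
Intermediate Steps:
l(T, K) = -5*T/6 (l(T, K) = T*(-⅓) + T*(-½) = -T/3 - T/2 = -5*T/6)
O(n) = 6 + 5/(12*n) (O(n) = 6 + ((-⅚*(-2))/n)/4 = 6 + (5/(3*n))/4 = 6 + 5/(12*n))
(21 - 120)*O(1 - 1*3) = (21 - 120)*(6 + 5/(12*(1 - 1*3))) = -99*(6 + 5/(12*(1 - 3))) = -99*(6 + (5/12)/(-2)) = -99*(6 + (5/12)*(-½)) = -99*(6 - 5/24) = -99*139/24 = -4587/8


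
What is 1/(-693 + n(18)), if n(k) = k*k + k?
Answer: -1/351 ≈ -0.0028490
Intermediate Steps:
n(k) = k + k² (n(k) = k² + k = k + k²)
1/(-693 + n(18)) = 1/(-693 + 18*(1 + 18)) = 1/(-693 + 18*19) = 1/(-693 + 342) = 1/(-351) = -1/351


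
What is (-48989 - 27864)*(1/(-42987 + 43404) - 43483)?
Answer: 1393530105730/417 ≈ 3.3418e+9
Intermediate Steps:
(-48989 - 27864)*(1/(-42987 + 43404) - 43483) = -76853*(1/417 - 43483) = -76853*(-18132410/417) = 1393530105730/417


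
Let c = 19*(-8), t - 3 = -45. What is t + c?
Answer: -194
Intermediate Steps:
t = -42 (t = 3 - 45 = -42)
c = -152
t + c = -42 - 152 = -194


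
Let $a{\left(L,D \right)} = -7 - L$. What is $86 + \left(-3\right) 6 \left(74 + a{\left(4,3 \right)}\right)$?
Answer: $-1048$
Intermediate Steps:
$86 + \left(-3\right) 6 \left(74 + a{\left(4,3 \right)}\right) = 86 + \left(-3\right) 6 \left(74 - 11\right) = 86 - 18 \left(74 - 11\right) = 86 - 1134 = -1048$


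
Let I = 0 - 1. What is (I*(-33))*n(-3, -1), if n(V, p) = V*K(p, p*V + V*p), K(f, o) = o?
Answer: -594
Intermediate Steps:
n(V, p) = 2*p*V**2 (n(V, p) = V*(p*V + V*p) = V*(V*p + V*p) = V*(2*V*p) = 2*p*V**2)
I = -1
(I*(-33))*n(-3, -1) = (-1*(-33))*(2*(-1)*(-3)**2) = 33*(2*(-1)*9) = 33*(-18) = -594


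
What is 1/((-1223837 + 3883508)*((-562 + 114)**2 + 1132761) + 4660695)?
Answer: 1/3546582850710 ≈ 2.8196e-13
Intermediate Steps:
1/((-1223837 + 3883508)*((-562 + 114)**2 + 1132761) + 4660695) = 1/(2659671*((-448)**2 + 1132761) + 4660695) = 1/(2659671*(200704 + 1132761) + 4660695) = 1/(2659671*1333465 + 4660695) = 1/(3546578190015 + 4660695) = 1/3546582850710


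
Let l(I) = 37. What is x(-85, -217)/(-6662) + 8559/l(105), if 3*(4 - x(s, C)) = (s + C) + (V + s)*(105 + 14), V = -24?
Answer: 170568629/739482 ≈ 230.66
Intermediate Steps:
x(s, C) = 956 - 40*s - C/3 (x(s, C) = 4 - ((s + C) + (-24 + s)*(105 + 14))/3 = 4 - ((C + s) + (-24 + s)*119)/3 = 4 - ((C + s) + (-2856 + 119*s))/3 = 4 - (-2856 + C + 120*s)/3 = 4 + (952 - 40*s - C/3) = 956 - 40*s - C/3)
x(-85, -217)/(-6662) + 8559/l(105) = (956 - 40*(-85) - ⅓*(-217))/(-6662) + 8559/37 = (956 + 3400 + 217/3)*(-1/6662) + 8559*(1/37) = (13285/3)*(-1/6662) + 8559/37 = -13285/19986 + 8559/37 = 170568629/739482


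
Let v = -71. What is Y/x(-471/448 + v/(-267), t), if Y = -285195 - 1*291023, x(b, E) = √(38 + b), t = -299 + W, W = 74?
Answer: -4609744*√8319776871/4451459 ≈ -94456.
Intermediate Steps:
t = -225 (t = -299 + 74 = -225)
Y = -576218 (Y = -285195 - 291023 = -576218)
Y/x(-471/448 + v/(-267), t) = -576218/√(38 + (-471/448 - 71/(-267))) = -576218/√(38 + (-471*1/448 - 71*(-1/267))) = -576218/√(38 + (-471/448 + 71/267)) = -576218/√(38 - 93949/119616) = -576218*8*√8319776871/4451459 = -4609744*√8319776871/4451459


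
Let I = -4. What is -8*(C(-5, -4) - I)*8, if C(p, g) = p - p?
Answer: -256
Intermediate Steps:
C(p, g) = 0
-8*(C(-5, -4) - I)*8 = -8*(0 - 1*(-4))*8 = -8*(0 + 4)*8 = -8*4*8 = -32*8 = -256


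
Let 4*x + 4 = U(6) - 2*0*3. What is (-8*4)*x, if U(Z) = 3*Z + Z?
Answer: -160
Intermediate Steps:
U(Z) = 4*Z
x = 5 (x = -1 + (4*6 - 2*0*3)/4 = -1 + (24 + 0*3)/4 = -1 + (24 + 0)/4 = -1 + (1/4)*24 = -1 + 6 = 5)
(-8*4)*x = -8*4*5 = -32*5 = -160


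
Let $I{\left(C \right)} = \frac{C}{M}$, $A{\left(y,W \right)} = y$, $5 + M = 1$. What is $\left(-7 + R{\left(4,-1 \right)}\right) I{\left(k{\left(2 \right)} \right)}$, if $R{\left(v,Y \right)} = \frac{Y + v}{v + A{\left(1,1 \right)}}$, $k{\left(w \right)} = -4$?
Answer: $- \frac{32}{5} \approx -6.4$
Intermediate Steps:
$M = -4$ ($M = -5 + 1 = -4$)
$I{\left(C \right)} = - \frac{C}{4}$ ($I{\left(C \right)} = \frac{C}{-4} = C \left(- \frac{1}{4}\right) = - \frac{C}{4}$)
$R{\left(v,Y \right)} = \frac{Y + v}{1 + v}$ ($R{\left(v,Y \right)} = \frac{Y + v}{v + 1} = \frac{Y + v}{1 + v}$)
$\left(-7 + R{\left(4,-1 \right)}\right) I{\left(k{\left(2 \right)} \right)} = \left(-7 + \frac{-1 + 4}{1 + 4}\right) \left(\left(- \frac{1}{4}\right) \left(-4\right)\right) = \left(-7 + \frac{1}{5} \cdot 3\right) 1 = \left(-7 + \frac{3}{5}\right) 1 = \left(- \frac{32}{5}\right) 1 = - \frac{32}{5}$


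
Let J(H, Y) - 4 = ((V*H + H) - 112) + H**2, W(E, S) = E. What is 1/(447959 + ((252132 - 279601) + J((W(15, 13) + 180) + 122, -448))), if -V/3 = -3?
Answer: 1/524041 ≈ 1.9082e-6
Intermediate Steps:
V = 9 (V = -3*(-3) = 9)
J(H, Y) = -108 + H**2 + 10*H (J(H, Y) = 4 + (((9*H + H) - 112) + H**2) = 4 + ((10*H - 112) + H**2) = 4 + ((-112 + 10*H) + H**2) = 4 + (-112 + H**2 + 10*H) = -108 + H**2 + 10*H)
1/(447959 + ((252132 - 279601) + J((W(15, 13) + 180) + 122, -448))) = 1/(447959 + ((252132 - 279601) + (-108 + ((15 + 180) + 122)**2 + 10*((15 + 180) + 122)))) = 1/(447959 + (-27469 + (-108 + (195 + 122)**2 + 10*(195 + 122)))) = 1/(447959 + (-27469 + (-108 + 317**2 + 10*317))) = 1/(447959 + (-27469 + (-108 + 100489 + 3170))) = 1/(447959 + (-27469 + 103551)) = 1/(447959 + 76082) = 1/524041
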